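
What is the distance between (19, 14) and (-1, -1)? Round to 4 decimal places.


d = sqrt((-1-19)^2 + (-1-14)^2) = 25

25


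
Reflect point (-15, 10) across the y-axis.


Reflection across y-axis: (x, y) -> (-x, y)
(-15, 10) -> (15, 10)

(15, 10)


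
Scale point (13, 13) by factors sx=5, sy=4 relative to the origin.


Scaling: (x*sx, y*sy) = (13*5, 13*4) = (65, 52)

(65, 52)


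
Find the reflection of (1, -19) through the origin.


Reflection through origin: (x, y) -> (-x, -y)
(1, -19) -> (-1, 19)

(-1, 19)


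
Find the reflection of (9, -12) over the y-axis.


Reflection across y-axis: (x, y) -> (-x, y)
(9, -12) -> (-9, -12)

(-9, -12)


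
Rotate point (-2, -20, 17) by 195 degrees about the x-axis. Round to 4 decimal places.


x' = -2
y' = -20*cos(195) - 17*sin(195) = 23.7184
z' = -20*sin(195) + 17*cos(195) = -11.2444

(-2, 23.7184, -11.2444)


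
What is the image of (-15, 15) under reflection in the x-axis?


Reflection across x-axis: (x, y) -> (x, -y)
(-15, 15) -> (-15, -15)

(-15, -15)


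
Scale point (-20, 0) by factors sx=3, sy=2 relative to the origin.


Scaling: (x*sx, y*sy) = (-20*3, 0*2) = (-60, 0)

(-60, 0)


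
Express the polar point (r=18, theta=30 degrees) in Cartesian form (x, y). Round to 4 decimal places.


x = 18 * cos(30) = 15.5885
y = 18 * sin(30) = 9

(15.5885, 9)


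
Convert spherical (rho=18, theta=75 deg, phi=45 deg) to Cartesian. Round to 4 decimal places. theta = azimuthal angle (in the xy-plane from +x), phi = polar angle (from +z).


x = 18 * sin(45) * cos(75) = 3.2942
y = 18 * sin(45) * sin(75) = 12.2942
z = 18 * cos(45) = 12.7279

(3.2942, 12.2942, 12.7279)


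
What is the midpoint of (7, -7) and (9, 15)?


Midpoint = ((7+9)/2, (-7+15)/2) = (8, 4)

(8, 4)


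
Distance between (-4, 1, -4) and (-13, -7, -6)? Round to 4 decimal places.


d = sqrt((-13--4)^2 + (-7-1)^2 + (-6--4)^2) = 12.2066

12.2066


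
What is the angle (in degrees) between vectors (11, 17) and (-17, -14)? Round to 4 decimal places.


dot = 11*-17 + 17*-14 = -425
|u| = 20.2485, |v| = 22.0227
cos(angle) = -0.9531
angle = 162.3777 degrees

162.3777 degrees


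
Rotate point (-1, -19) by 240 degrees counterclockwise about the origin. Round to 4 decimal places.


x' = -1*cos(240) - -19*sin(240) = -15.9545
y' = -1*sin(240) + -19*cos(240) = 10.366

(-15.9545, 10.366)


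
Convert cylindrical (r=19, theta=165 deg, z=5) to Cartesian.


x = 19 * cos(165) = -18.3526
y = 19 * sin(165) = 4.9176
z = 5

(-18.3526, 4.9176, 5)


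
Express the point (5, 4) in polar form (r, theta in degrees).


r = sqrt(5^2 + 4^2) = 6.4031
theta = atan2(4, 5) = 38.6598 degrees

r = 6.4031, theta = 38.6598 degrees


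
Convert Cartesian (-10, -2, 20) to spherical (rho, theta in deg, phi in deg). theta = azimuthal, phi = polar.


rho = sqrt((-10)^2 + (-2)^2 + 20^2) = 22.4499
theta = atan2(-2, -10) = 191.3099 deg
phi = acos(20/22.4499) = 27.0171 deg

rho = 22.4499, theta = 191.3099 deg, phi = 27.0171 deg


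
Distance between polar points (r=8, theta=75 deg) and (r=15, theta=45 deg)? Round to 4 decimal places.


d = sqrt(r1^2 + r2^2 - 2*r1*r2*cos(t2-t1))
d = sqrt(8^2 + 15^2 - 2*8*15*cos(45-75)) = 9.0085

9.0085


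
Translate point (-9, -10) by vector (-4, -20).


Translation: (x+dx, y+dy) = (-9+-4, -10+-20) = (-13, -30)

(-13, -30)


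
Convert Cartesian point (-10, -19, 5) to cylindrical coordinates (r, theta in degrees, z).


r = sqrt((-10)^2 + (-19)^2) = 21.4709
theta = atan2(-19, -10) = 242.2415 deg
z = 5

r = 21.4709, theta = 242.2415 deg, z = 5


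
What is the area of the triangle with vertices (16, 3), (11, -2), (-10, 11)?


Area = |x1(y2-y3) + x2(y3-y1) + x3(y1-y2)| / 2
= |16*(-2-11) + 11*(11-3) + -10*(3--2)| / 2
= 85

85


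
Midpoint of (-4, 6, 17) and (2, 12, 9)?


Midpoint = ((-4+2)/2, (6+12)/2, (17+9)/2) = (-1, 9, 13)

(-1, 9, 13)


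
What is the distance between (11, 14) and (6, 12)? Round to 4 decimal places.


d = sqrt((6-11)^2 + (12-14)^2) = 5.3852

5.3852


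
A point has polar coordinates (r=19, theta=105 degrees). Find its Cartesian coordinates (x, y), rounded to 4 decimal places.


x = 19 * cos(105) = -4.9176
y = 19 * sin(105) = 18.3526

(-4.9176, 18.3526)


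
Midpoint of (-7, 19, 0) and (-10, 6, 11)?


Midpoint = ((-7+-10)/2, (19+6)/2, (0+11)/2) = (-8.5, 12.5, 5.5)

(-8.5, 12.5, 5.5)


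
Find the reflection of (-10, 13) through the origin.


Reflection through origin: (x, y) -> (-x, -y)
(-10, 13) -> (10, -13)

(10, -13)


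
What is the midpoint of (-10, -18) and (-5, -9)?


Midpoint = ((-10+-5)/2, (-18+-9)/2) = (-7.5, -13.5)

(-7.5, -13.5)


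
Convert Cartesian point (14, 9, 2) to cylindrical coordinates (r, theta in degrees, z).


r = sqrt(14^2 + 9^2) = 16.6433
theta = atan2(9, 14) = 32.7352 deg
z = 2

r = 16.6433, theta = 32.7352 deg, z = 2


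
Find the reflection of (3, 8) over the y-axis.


Reflection across y-axis: (x, y) -> (-x, y)
(3, 8) -> (-3, 8)

(-3, 8)


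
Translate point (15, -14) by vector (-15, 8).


Translation: (x+dx, y+dy) = (15+-15, -14+8) = (0, -6)

(0, -6)


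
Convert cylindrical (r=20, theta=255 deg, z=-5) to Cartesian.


x = 20 * cos(255) = -5.1764
y = 20 * sin(255) = -19.3185
z = -5

(-5.1764, -19.3185, -5)


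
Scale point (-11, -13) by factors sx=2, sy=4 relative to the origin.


Scaling: (x*sx, y*sy) = (-11*2, -13*4) = (-22, -52)

(-22, -52)


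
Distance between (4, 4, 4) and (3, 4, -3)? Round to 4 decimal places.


d = sqrt((3-4)^2 + (4-4)^2 + (-3-4)^2) = 7.0711

7.0711


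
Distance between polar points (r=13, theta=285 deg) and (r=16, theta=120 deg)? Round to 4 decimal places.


d = sqrt(r1^2 + r2^2 - 2*r1*r2*cos(t2-t1))
d = sqrt(13^2 + 16^2 - 2*13*16*cos(120-285)) = 28.7546

28.7546


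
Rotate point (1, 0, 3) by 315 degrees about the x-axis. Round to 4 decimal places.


x' = 1
y' = 0*cos(315) - 3*sin(315) = 2.1213
z' = 0*sin(315) + 3*cos(315) = 2.1213

(1, 2.1213, 2.1213)


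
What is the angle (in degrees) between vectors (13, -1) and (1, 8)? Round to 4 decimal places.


dot = 13*1 + -1*8 = 5
|u| = 13.0384, |v| = 8.0623
cos(angle) = 0.0476
angle = 87.2737 degrees

87.2737 degrees


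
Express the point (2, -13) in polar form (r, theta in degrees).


r = sqrt(2^2 + (-13)^2) = 13.1529
theta = atan2(-13, 2) = 278.7462 degrees

r = 13.1529, theta = 278.7462 degrees


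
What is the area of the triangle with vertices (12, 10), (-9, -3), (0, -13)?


Area = |x1(y2-y3) + x2(y3-y1) + x3(y1-y2)| / 2
= |12*(-3--13) + -9*(-13-10) + 0*(10--3)| / 2
= 163.5

163.5


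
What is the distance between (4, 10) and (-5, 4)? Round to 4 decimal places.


d = sqrt((-5-4)^2 + (4-10)^2) = 10.8167

10.8167


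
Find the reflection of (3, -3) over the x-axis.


Reflection across x-axis: (x, y) -> (x, -y)
(3, -3) -> (3, 3)

(3, 3)


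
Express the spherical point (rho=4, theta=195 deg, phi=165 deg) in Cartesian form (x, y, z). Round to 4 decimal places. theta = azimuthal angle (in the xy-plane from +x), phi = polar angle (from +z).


x = 4 * sin(165) * cos(195) = -1
y = 4 * sin(165) * sin(195) = -0.2679
z = 4 * cos(165) = -3.8637

(-1, -0.2679, -3.8637)


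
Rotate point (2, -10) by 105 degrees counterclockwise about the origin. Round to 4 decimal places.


x' = 2*cos(105) - -10*sin(105) = 9.1416
y' = 2*sin(105) + -10*cos(105) = 4.52

(9.1416, 4.52)


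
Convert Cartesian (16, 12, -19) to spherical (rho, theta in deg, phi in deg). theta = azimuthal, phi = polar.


rho = sqrt(16^2 + 12^2 + (-19)^2) = 27.5862
theta = atan2(12, 16) = 36.8699 deg
phi = acos(-19/27.5862) = 133.5312 deg

rho = 27.5862, theta = 36.8699 deg, phi = 133.5312 deg


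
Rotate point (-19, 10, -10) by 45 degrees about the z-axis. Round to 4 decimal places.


x' = -19*cos(45) - 10*sin(45) = -20.5061
y' = -19*sin(45) + 10*cos(45) = -6.364
z' = -10

(-20.5061, -6.364, -10)


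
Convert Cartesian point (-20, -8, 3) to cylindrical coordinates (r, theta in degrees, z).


r = sqrt((-20)^2 + (-8)^2) = 21.5407
theta = atan2(-8, -20) = 201.8014 deg
z = 3

r = 21.5407, theta = 201.8014 deg, z = 3


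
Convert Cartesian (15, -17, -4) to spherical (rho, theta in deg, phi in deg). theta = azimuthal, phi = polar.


rho = sqrt(15^2 + (-17)^2 + (-4)^2) = 23.0217
theta = atan2(-17, 15) = 311.4237 deg
phi = acos(-4/23.0217) = 100.0059 deg

rho = 23.0217, theta = 311.4237 deg, phi = 100.0059 deg


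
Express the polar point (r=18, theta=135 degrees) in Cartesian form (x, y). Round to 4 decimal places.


x = 18 * cos(135) = -12.7279
y = 18 * sin(135) = 12.7279

(-12.7279, 12.7279)


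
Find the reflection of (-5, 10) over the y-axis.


Reflection across y-axis: (x, y) -> (-x, y)
(-5, 10) -> (5, 10)

(5, 10)


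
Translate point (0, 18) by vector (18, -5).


Translation: (x+dx, y+dy) = (0+18, 18+-5) = (18, 13)

(18, 13)


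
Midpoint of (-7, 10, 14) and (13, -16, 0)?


Midpoint = ((-7+13)/2, (10+-16)/2, (14+0)/2) = (3, -3, 7)

(3, -3, 7)


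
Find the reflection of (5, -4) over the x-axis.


Reflection across x-axis: (x, y) -> (x, -y)
(5, -4) -> (5, 4)

(5, 4)


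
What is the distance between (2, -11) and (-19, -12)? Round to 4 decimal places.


d = sqrt((-19-2)^2 + (-12--11)^2) = 21.0238

21.0238


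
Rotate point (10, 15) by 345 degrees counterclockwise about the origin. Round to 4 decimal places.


x' = 10*cos(345) - 15*sin(345) = 13.5415
y' = 10*sin(345) + 15*cos(345) = 11.9007

(13.5415, 11.9007)


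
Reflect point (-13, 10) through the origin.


Reflection through origin: (x, y) -> (-x, -y)
(-13, 10) -> (13, -10)

(13, -10)


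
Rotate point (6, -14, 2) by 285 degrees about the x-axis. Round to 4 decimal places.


x' = 6
y' = -14*cos(285) - 2*sin(285) = -1.6916
z' = -14*sin(285) + 2*cos(285) = 14.0406

(6, -1.6916, 14.0406)


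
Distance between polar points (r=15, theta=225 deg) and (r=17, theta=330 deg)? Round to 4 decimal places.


d = sqrt(r1^2 + r2^2 - 2*r1*r2*cos(t2-t1))
d = sqrt(15^2 + 17^2 - 2*15*17*cos(330-225)) = 25.4165

25.4165


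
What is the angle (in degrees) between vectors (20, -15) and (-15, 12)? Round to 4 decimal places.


dot = 20*-15 + -15*12 = -480
|u| = 25, |v| = 19.2094
cos(angle) = -0.9995
angle = 178.2101 degrees

178.2101 degrees


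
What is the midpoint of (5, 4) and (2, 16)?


Midpoint = ((5+2)/2, (4+16)/2) = (3.5, 10)

(3.5, 10)


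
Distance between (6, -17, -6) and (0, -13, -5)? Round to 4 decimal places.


d = sqrt((0-6)^2 + (-13--17)^2 + (-5--6)^2) = 7.2801

7.2801


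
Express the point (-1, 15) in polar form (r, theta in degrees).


r = sqrt((-1)^2 + 15^2) = 15.0333
theta = atan2(15, -1) = 93.8141 degrees

r = 15.0333, theta = 93.8141 degrees


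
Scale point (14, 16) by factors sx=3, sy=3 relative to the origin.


Scaling: (x*sx, y*sy) = (14*3, 16*3) = (42, 48)

(42, 48)


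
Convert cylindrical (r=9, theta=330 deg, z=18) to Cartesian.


x = 9 * cos(330) = 7.7942
y = 9 * sin(330) = -4.5
z = 18

(7.7942, -4.5, 18)


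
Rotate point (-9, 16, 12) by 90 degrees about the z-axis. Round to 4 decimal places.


x' = -9*cos(90) - 16*sin(90) = -16
y' = -9*sin(90) + 16*cos(90) = -9
z' = 12

(-16, -9, 12)


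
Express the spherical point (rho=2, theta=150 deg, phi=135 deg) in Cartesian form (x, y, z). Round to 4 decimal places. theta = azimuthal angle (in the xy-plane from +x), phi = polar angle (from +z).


x = 2 * sin(135) * cos(150) = -1.2247
y = 2 * sin(135) * sin(150) = 0.7071
z = 2 * cos(135) = -1.4142

(-1.2247, 0.7071, -1.4142)


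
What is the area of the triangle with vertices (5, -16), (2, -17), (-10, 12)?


Area = |x1(y2-y3) + x2(y3-y1) + x3(y1-y2)| / 2
= |5*(-17-12) + 2*(12--16) + -10*(-16--17)| / 2
= 49.5

49.5


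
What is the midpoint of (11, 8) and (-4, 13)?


Midpoint = ((11+-4)/2, (8+13)/2) = (3.5, 10.5)

(3.5, 10.5)


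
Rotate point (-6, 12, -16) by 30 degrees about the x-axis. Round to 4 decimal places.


x' = -6
y' = 12*cos(30) - -16*sin(30) = 18.3923
z' = 12*sin(30) + -16*cos(30) = -7.8564

(-6, 18.3923, -7.8564)


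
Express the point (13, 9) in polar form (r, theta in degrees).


r = sqrt(13^2 + 9^2) = 15.8114
theta = atan2(9, 13) = 34.6952 degrees

r = 15.8114, theta = 34.6952 degrees


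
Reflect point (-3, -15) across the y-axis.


Reflection across y-axis: (x, y) -> (-x, y)
(-3, -15) -> (3, -15)

(3, -15)


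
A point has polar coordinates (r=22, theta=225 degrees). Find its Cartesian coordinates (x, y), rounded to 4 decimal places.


x = 22 * cos(225) = -15.5563
y = 22 * sin(225) = -15.5563

(-15.5563, -15.5563)


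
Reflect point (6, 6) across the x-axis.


Reflection across x-axis: (x, y) -> (x, -y)
(6, 6) -> (6, -6)

(6, -6)


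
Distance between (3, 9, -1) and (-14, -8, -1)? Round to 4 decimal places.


d = sqrt((-14-3)^2 + (-8-9)^2 + (-1--1)^2) = 24.0416

24.0416


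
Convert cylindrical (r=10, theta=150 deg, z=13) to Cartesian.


x = 10 * cos(150) = -8.6603
y = 10 * sin(150) = 5
z = 13

(-8.6603, 5, 13)


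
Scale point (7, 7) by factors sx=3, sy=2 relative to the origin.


Scaling: (x*sx, y*sy) = (7*3, 7*2) = (21, 14)

(21, 14)


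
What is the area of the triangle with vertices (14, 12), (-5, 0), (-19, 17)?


Area = |x1(y2-y3) + x2(y3-y1) + x3(y1-y2)| / 2
= |14*(0-17) + -5*(17-12) + -19*(12-0)| / 2
= 245.5

245.5


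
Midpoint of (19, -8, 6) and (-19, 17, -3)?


Midpoint = ((19+-19)/2, (-8+17)/2, (6+-3)/2) = (0, 4.5, 1.5)

(0, 4.5, 1.5)


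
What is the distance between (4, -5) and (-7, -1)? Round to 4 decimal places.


d = sqrt((-7-4)^2 + (-1--5)^2) = 11.7047

11.7047


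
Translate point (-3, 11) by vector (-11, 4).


Translation: (x+dx, y+dy) = (-3+-11, 11+4) = (-14, 15)

(-14, 15)


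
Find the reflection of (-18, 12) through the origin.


Reflection through origin: (x, y) -> (-x, -y)
(-18, 12) -> (18, -12)

(18, -12)


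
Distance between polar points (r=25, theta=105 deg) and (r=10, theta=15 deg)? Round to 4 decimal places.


d = sqrt(r1^2 + r2^2 - 2*r1*r2*cos(t2-t1))
d = sqrt(25^2 + 10^2 - 2*25*10*cos(15-105)) = 26.9258

26.9258


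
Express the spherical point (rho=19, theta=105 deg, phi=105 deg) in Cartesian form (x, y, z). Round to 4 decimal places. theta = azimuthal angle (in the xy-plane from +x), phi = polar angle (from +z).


x = 19 * sin(105) * cos(105) = -4.75
y = 19 * sin(105) * sin(105) = 17.7272
z = 19 * cos(105) = -4.9176

(-4.75, 17.7272, -4.9176)


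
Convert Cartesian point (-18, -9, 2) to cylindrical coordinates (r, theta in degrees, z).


r = sqrt((-18)^2 + (-9)^2) = 20.1246
theta = atan2(-9, -18) = 206.5651 deg
z = 2

r = 20.1246, theta = 206.5651 deg, z = 2


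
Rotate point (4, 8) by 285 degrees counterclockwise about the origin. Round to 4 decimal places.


x' = 4*cos(285) - 8*sin(285) = 8.7627
y' = 4*sin(285) + 8*cos(285) = -1.7932

(8.7627, -1.7932)


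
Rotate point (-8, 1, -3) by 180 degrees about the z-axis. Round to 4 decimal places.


x' = -8*cos(180) - 1*sin(180) = 8
y' = -8*sin(180) + 1*cos(180) = -1
z' = -3

(8, -1, -3)


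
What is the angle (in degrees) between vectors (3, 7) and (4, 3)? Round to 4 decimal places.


dot = 3*4 + 7*3 = 33
|u| = 7.6158, |v| = 5
cos(angle) = 0.8666
angle = 29.9315 degrees

29.9315 degrees


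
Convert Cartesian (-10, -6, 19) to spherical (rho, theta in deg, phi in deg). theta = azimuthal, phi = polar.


rho = sqrt((-10)^2 + (-6)^2 + 19^2) = 22.2935
theta = atan2(-6, -10) = 210.9638 deg
phi = acos(19/22.2935) = 31.541 deg

rho = 22.2935, theta = 210.9638 deg, phi = 31.541 deg


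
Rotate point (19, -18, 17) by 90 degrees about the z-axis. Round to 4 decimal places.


x' = 19*cos(90) - -18*sin(90) = 18
y' = 19*sin(90) + -18*cos(90) = 19
z' = 17

(18, 19, 17)


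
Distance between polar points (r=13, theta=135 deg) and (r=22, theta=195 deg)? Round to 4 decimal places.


d = sqrt(r1^2 + r2^2 - 2*r1*r2*cos(t2-t1))
d = sqrt(13^2 + 22^2 - 2*13*22*cos(195-135)) = 19.1572

19.1572


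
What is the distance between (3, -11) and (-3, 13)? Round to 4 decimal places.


d = sqrt((-3-3)^2 + (13--11)^2) = 24.7386

24.7386


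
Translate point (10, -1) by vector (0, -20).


Translation: (x+dx, y+dy) = (10+0, -1+-20) = (10, -21)

(10, -21)


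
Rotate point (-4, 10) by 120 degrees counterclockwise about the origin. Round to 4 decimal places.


x' = -4*cos(120) - 10*sin(120) = -6.6603
y' = -4*sin(120) + 10*cos(120) = -8.4641

(-6.6603, -8.4641)


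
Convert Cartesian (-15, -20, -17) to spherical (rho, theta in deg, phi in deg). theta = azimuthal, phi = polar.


rho = sqrt((-15)^2 + (-20)^2 + (-17)^2) = 30.2324
theta = atan2(-20, -15) = 233.1301 deg
phi = acos(-17/30.2324) = 124.2157 deg

rho = 30.2324, theta = 233.1301 deg, phi = 124.2157 deg


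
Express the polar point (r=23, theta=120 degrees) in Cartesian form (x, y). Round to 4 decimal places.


x = 23 * cos(120) = -11.5
y = 23 * sin(120) = 19.9186

(-11.5, 19.9186)


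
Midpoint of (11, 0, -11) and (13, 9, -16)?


Midpoint = ((11+13)/2, (0+9)/2, (-11+-16)/2) = (12, 4.5, -13.5)

(12, 4.5, -13.5)


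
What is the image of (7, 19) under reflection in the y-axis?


Reflection across y-axis: (x, y) -> (-x, y)
(7, 19) -> (-7, 19)

(-7, 19)


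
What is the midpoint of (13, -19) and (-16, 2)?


Midpoint = ((13+-16)/2, (-19+2)/2) = (-1.5, -8.5)

(-1.5, -8.5)


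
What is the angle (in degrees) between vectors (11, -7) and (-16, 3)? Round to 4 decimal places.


dot = 11*-16 + -7*3 = -197
|u| = 13.0384, |v| = 16.2788
cos(angle) = -0.9282
angle = 158.1485 degrees

158.1485 degrees


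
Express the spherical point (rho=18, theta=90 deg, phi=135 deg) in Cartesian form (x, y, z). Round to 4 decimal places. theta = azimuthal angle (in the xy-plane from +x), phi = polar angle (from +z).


x = 18 * sin(135) * cos(90) = 0
y = 18 * sin(135) * sin(90) = 12.7279
z = 18 * cos(135) = -12.7279

(0, 12.7279, -12.7279)


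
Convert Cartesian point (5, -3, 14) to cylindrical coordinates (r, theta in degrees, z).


r = sqrt(5^2 + (-3)^2) = 5.831
theta = atan2(-3, 5) = 329.0362 deg
z = 14

r = 5.831, theta = 329.0362 deg, z = 14


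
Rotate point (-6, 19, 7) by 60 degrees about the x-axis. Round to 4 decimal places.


x' = -6
y' = 19*cos(60) - 7*sin(60) = 3.4378
z' = 19*sin(60) + 7*cos(60) = 19.9545

(-6, 3.4378, 19.9545)


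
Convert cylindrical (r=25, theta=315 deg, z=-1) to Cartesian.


x = 25 * cos(315) = 17.6777
y = 25 * sin(315) = -17.6777
z = -1

(17.6777, -17.6777, -1)


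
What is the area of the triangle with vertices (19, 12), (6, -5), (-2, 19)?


Area = |x1(y2-y3) + x2(y3-y1) + x3(y1-y2)| / 2
= |19*(-5-19) + 6*(19-12) + -2*(12--5)| / 2
= 224

224


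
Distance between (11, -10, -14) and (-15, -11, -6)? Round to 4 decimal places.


d = sqrt((-15-11)^2 + (-11--10)^2 + (-6--14)^2) = 27.2213

27.2213


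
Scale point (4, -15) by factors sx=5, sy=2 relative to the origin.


Scaling: (x*sx, y*sy) = (4*5, -15*2) = (20, -30)

(20, -30)


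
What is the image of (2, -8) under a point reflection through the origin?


Reflection through origin: (x, y) -> (-x, -y)
(2, -8) -> (-2, 8)

(-2, 8)


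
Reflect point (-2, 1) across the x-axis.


Reflection across x-axis: (x, y) -> (x, -y)
(-2, 1) -> (-2, -1)

(-2, -1)


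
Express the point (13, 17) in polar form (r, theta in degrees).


r = sqrt(13^2 + 17^2) = 21.4009
theta = atan2(17, 13) = 52.5946 degrees

r = 21.4009, theta = 52.5946 degrees


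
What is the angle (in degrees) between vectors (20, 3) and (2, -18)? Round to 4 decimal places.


dot = 20*2 + 3*-18 = -14
|u| = 20.2237, |v| = 18.1108
cos(angle) = -0.0382
angle = 92.1906 degrees

92.1906 degrees


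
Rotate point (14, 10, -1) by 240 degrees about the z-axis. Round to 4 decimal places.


x' = 14*cos(240) - 10*sin(240) = 1.6603
y' = 14*sin(240) + 10*cos(240) = -17.1244
z' = -1

(1.6603, -17.1244, -1)


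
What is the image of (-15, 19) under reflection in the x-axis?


Reflection across x-axis: (x, y) -> (x, -y)
(-15, 19) -> (-15, -19)

(-15, -19)


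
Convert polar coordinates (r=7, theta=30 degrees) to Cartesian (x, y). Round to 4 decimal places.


x = 7 * cos(30) = 6.0622
y = 7 * sin(30) = 3.5

(6.0622, 3.5)


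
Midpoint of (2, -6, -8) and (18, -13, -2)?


Midpoint = ((2+18)/2, (-6+-13)/2, (-8+-2)/2) = (10, -9.5, -5)

(10, -9.5, -5)


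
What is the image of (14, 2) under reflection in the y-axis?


Reflection across y-axis: (x, y) -> (-x, y)
(14, 2) -> (-14, 2)

(-14, 2)


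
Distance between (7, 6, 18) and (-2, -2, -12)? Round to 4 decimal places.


d = sqrt((-2-7)^2 + (-2-6)^2 + (-12-18)^2) = 32.3265

32.3265


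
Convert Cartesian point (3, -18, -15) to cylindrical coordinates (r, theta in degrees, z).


r = sqrt(3^2 + (-18)^2) = 18.2483
theta = atan2(-18, 3) = 279.4623 deg
z = -15

r = 18.2483, theta = 279.4623 deg, z = -15


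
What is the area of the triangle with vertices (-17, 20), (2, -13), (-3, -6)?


Area = |x1(y2-y3) + x2(y3-y1) + x3(y1-y2)| / 2
= |-17*(-13--6) + 2*(-6-20) + -3*(20--13)| / 2
= 16

16


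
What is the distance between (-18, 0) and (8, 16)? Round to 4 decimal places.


d = sqrt((8--18)^2 + (16-0)^2) = 30.5287

30.5287


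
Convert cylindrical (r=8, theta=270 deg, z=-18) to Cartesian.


x = 8 * cos(270) = 0
y = 8 * sin(270) = -8
z = -18

(0, -8, -18)


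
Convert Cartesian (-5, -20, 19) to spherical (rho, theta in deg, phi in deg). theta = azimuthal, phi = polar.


rho = sqrt((-5)^2 + (-20)^2 + 19^2) = 28.0357
theta = atan2(-20, -5) = 255.9638 deg
phi = acos(19/28.0357) = 47.3352 deg

rho = 28.0357, theta = 255.9638 deg, phi = 47.3352 deg


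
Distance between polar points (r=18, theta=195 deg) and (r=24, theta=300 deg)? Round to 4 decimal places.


d = sqrt(r1^2 + r2^2 - 2*r1*r2*cos(t2-t1))
d = sqrt(18^2 + 24^2 - 2*18*24*cos(300-195)) = 33.5204

33.5204


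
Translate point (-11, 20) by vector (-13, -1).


Translation: (x+dx, y+dy) = (-11+-13, 20+-1) = (-24, 19)

(-24, 19)


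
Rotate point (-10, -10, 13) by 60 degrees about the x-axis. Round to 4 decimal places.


x' = -10
y' = -10*cos(60) - 13*sin(60) = -16.2583
z' = -10*sin(60) + 13*cos(60) = -2.1603

(-10, -16.2583, -2.1603)


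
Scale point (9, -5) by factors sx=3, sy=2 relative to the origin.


Scaling: (x*sx, y*sy) = (9*3, -5*2) = (27, -10)

(27, -10)


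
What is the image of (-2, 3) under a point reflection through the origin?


Reflection through origin: (x, y) -> (-x, -y)
(-2, 3) -> (2, -3)

(2, -3)


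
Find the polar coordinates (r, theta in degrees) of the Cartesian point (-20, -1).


r = sqrt((-20)^2 + (-1)^2) = 20.025
theta = atan2(-1, -20) = 182.8624 degrees

r = 20.025, theta = 182.8624 degrees


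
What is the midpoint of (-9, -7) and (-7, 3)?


Midpoint = ((-9+-7)/2, (-7+3)/2) = (-8, -2)

(-8, -2)


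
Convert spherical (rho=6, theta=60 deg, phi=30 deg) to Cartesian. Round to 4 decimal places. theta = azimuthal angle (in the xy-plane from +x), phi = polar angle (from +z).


x = 6 * sin(30) * cos(60) = 1.5
y = 6 * sin(30) * sin(60) = 2.5981
z = 6 * cos(30) = 5.1962

(1.5, 2.5981, 5.1962)


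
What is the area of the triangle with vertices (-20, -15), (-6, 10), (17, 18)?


Area = |x1(y2-y3) + x2(y3-y1) + x3(y1-y2)| / 2
= |-20*(10-18) + -6*(18--15) + 17*(-15-10)| / 2
= 231.5

231.5


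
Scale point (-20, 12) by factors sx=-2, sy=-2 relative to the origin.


Scaling: (x*sx, y*sy) = (-20*-2, 12*-2) = (40, -24)

(40, -24)


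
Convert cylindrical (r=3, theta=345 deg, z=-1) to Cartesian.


x = 3 * cos(345) = 2.8978
y = 3 * sin(345) = -0.7765
z = -1

(2.8978, -0.7765, -1)


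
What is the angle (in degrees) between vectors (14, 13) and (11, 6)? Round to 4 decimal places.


dot = 14*11 + 13*6 = 232
|u| = 19.105, |v| = 12.53
cos(angle) = 0.9692
angle = 14.2684 degrees

14.2684 degrees


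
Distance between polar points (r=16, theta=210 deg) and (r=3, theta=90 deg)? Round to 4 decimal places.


d = sqrt(r1^2 + r2^2 - 2*r1*r2*cos(t2-t1))
d = sqrt(16^2 + 3^2 - 2*16*3*cos(90-210)) = 17.6918

17.6918


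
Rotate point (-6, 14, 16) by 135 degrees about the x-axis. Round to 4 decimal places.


x' = -6
y' = 14*cos(135) - 16*sin(135) = -21.2132
z' = 14*sin(135) + 16*cos(135) = -1.4142

(-6, -21.2132, -1.4142)


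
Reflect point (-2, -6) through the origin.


Reflection through origin: (x, y) -> (-x, -y)
(-2, -6) -> (2, 6)

(2, 6)


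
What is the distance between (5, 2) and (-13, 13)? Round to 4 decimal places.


d = sqrt((-13-5)^2 + (13-2)^2) = 21.095

21.095


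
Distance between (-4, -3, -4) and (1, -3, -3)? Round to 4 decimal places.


d = sqrt((1--4)^2 + (-3--3)^2 + (-3--4)^2) = 5.099

5.099


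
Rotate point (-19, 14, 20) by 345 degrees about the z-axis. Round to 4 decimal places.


x' = -19*cos(345) - 14*sin(345) = -14.7291
y' = -19*sin(345) + 14*cos(345) = 18.4405
z' = 20

(-14.7291, 18.4405, 20)


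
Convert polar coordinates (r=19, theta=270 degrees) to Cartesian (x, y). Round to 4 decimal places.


x = 19 * cos(270) = 0
y = 19 * sin(270) = -19

(0, -19)


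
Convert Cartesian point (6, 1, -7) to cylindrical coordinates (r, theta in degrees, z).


r = sqrt(6^2 + 1^2) = 6.0828
theta = atan2(1, 6) = 9.4623 deg
z = -7

r = 6.0828, theta = 9.4623 deg, z = -7


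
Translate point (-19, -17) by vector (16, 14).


Translation: (x+dx, y+dy) = (-19+16, -17+14) = (-3, -3)

(-3, -3)


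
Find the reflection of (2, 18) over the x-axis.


Reflection across x-axis: (x, y) -> (x, -y)
(2, 18) -> (2, -18)

(2, -18)


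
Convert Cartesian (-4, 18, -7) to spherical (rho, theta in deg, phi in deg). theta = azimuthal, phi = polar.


rho = sqrt((-4)^2 + 18^2 + (-7)^2) = 19.7231
theta = atan2(18, -4) = 102.5288 deg
phi = acos(-7/19.7231) = 110.7882 deg

rho = 19.7231, theta = 102.5288 deg, phi = 110.7882 deg


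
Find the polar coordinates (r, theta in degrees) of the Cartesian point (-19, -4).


r = sqrt((-19)^2 + (-4)^2) = 19.4165
theta = atan2(-4, -19) = 191.8887 degrees

r = 19.4165, theta = 191.8887 degrees


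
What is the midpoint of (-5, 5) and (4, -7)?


Midpoint = ((-5+4)/2, (5+-7)/2) = (-0.5, -1)

(-0.5, -1)


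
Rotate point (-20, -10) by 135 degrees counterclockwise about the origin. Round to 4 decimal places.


x' = -20*cos(135) - -10*sin(135) = 21.2132
y' = -20*sin(135) + -10*cos(135) = -7.0711

(21.2132, -7.0711)


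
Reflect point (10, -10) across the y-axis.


Reflection across y-axis: (x, y) -> (-x, y)
(10, -10) -> (-10, -10)

(-10, -10)


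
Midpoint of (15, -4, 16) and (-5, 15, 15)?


Midpoint = ((15+-5)/2, (-4+15)/2, (16+15)/2) = (5, 5.5, 15.5)

(5, 5.5, 15.5)


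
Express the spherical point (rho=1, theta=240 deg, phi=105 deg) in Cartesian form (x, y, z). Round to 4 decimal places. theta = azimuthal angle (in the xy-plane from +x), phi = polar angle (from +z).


x = 1 * sin(105) * cos(240) = -0.483
y = 1 * sin(105) * sin(240) = -0.8365
z = 1 * cos(105) = -0.2588

(-0.483, -0.8365, -0.2588)


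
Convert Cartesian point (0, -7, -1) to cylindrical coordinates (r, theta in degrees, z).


r = sqrt(0^2 + (-7)^2) = 7
theta = atan2(-7, 0) = 270 deg
z = -1

r = 7, theta = 270 deg, z = -1


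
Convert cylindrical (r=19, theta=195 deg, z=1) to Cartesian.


x = 19 * cos(195) = -18.3526
y = 19 * sin(195) = -4.9176
z = 1

(-18.3526, -4.9176, 1)


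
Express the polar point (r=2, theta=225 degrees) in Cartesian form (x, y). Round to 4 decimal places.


x = 2 * cos(225) = -1.4142
y = 2 * sin(225) = -1.4142

(-1.4142, -1.4142)


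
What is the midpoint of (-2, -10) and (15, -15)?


Midpoint = ((-2+15)/2, (-10+-15)/2) = (6.5, -12.5)

(6.5, -12.5)


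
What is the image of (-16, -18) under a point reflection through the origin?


Reflection through origin: (x, y) -> (-x, -y)
(-16, -18) -> (16, 18)

(16, 18)


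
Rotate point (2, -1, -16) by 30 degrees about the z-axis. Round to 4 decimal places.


x' = 2*cos(30) - -1*sin(30) = 2.2321
y' = 2*sin(30) + -1*cos(30) = 0.134
z' = -16

(2.2321, 0.134, -16)


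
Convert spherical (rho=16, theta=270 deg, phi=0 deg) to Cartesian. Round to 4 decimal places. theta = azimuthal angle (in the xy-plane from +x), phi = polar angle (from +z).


x = 16 * sin(0) * cos(270) = 0
y = 16 * sin(0) * sin(270) = 0
z = 16 * cos(0) = 16

(0, 0, 16)


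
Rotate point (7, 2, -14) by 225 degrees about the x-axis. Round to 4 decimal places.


x' = 7
y' = 2*cos(225) - -14*sin(225) = -11.3137
z' = 2*sin(225) + -14*cos(225) = 8.4853

(7, -11.3137, 8.4853)


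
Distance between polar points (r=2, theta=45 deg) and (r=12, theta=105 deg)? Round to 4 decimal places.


d = sqrt(r1^2 + r2^2 - 2*r1*r2*cos(t2-t1))
d = sqrt(2^2 + 12^2 - 2*2*12*cos(105-45)) = 11.1355

11.1355


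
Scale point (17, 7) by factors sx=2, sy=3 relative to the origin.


Scaling: (x*sx, y*sy) = (17*2, 7*3) = (34, 21)

(34, 21)


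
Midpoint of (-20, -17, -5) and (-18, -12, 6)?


Midpoint = ((-20+-18)/2, (-17+-12)/2, (-5+6)/2) = (-19, -14.5, 0.5)

(-19, -14.5, 0.5)


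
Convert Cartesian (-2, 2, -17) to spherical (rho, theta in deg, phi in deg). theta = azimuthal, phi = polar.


rho = sqrt((-2)^2 + 2^2 + (-17)^2) = 17.2337
theta = atan2(2, -2) = 135 deg
phi = acos(-17/17.2337) = 170.5538 deg

rho = 17.2337, theta = 135 deg, phi = 170.5538 deg


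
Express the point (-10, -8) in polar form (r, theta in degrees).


r = sqrt((-10)^2 + (-8)^2) = 12.8062
theta = atan2(-8, -10) = 218.6598 degrees

r = 12.8062, theta = 218.6598 degrees


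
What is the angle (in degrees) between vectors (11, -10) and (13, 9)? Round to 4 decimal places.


dot = 11*13 + -10*9 = 53
|u| = 14.8661, |v| = 15.8114
cos(angle) = 0.2255
angle = 76.9688 degrees

76.9688 degrees


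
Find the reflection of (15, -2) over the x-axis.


Reflection across x-axis: (x, y) -> (x, -y)
(15, -2) -> (15, 2)

(15, 2)


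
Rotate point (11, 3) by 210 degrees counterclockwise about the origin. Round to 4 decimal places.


x' = 11*cos(210) - 3*sin(210) = -8.0263
y' = 11*sin(210) + 3*cos(210) = -8.0981

(-8.0263, -8.0981)


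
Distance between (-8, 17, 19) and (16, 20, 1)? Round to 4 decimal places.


d = sqrt((16--8)^2 + (20-17)^2 + (1-19)^2) = 30.1496

30.1496


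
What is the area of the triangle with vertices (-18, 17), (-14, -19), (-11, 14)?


Area = |x1(y2-y3) + x2(y3-y1) + x3(y1-y2)| / 2
= |-18*(-19-14) + -14*(14-17) + -11*(17--19)| / 2
= 120

120


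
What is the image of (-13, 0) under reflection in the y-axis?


Reflection across y-axis: (x, y) -> (-x, y)
(-13, 0) -> (13, 0)

(13, 0)


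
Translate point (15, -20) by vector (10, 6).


Translation: (x+dx, y+dy) = (15+10, -20+6) = (25, -14)

(25, -14)


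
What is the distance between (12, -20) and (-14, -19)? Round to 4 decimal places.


d = sqrt((-14-12)^2 + (-19--20)^2) = 26.0192

26.0192


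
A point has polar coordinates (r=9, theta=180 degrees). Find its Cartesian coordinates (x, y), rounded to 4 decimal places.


x = 9 * cos(180) = -9
y = 9 * sin(180) = 0

(-9, 0)


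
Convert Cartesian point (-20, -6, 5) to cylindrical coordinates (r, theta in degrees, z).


r = sqrt((-20)^2 + (-6)^2) = 20.8806
theta = atan2(-6, -20) = 196.6992 deg
z = 5

r = 20.8806, theta = 196.6992 deg, z = 5


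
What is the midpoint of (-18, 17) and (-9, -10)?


Midpoint = ((-18+-9)/2, (17+-10)/2) = (-13.5, 3.5)

(-13.5, 3.5)


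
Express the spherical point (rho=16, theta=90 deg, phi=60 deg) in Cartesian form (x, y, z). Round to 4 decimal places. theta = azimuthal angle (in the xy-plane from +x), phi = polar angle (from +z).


x = 16 * sin(60) * cos(90) = 0
y = 16 * sin(60) * sin(90) = 13.8564
z = 16 * cos(60) = 8

(0, 13.8564, 8)


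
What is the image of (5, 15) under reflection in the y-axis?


Reflection across y-axis: (x, y) -> (-x, y)
(5, 15) -> (-5, 15)

(-5, 15)


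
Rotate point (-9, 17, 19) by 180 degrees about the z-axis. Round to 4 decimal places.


x' = -9*cos(180) - 17*sin(180) = 9
y' = -9*sin(180) + 17*cos(180) = -17
z' = 19

(9, -17, 19)


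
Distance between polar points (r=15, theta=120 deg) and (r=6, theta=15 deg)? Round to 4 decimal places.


d = sqrt(r1^2 + r2^2 - 2*r1*r2*cos(t2-t1))
d = sqrt(15^2 + 6^2 - 2*15*6*cos(15-120)) = 17.5382

17.5382


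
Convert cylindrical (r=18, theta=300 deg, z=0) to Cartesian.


x = 18 * cos(300) = 9
y = 18 * sin(300) = -15.5885
z = 0

(9, -15.5885, 0)


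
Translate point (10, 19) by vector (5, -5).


Translation: (x+dx, y+dy) = (10+5, 19+-5) = (15, 14)

(15, 14)


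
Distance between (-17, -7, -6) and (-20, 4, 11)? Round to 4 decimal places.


d = sqrt((-20--17)^2 + (4--7)^2 + (11--6)^2) = 20.4695

20.4695


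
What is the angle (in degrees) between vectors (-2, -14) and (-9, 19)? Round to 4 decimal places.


dot = -2*-9 + -14*19 = -248
|u| = 14.1421, |v| = 21.0238
cos(angle) = -0.8341
angle = 146.5237 degrees

146.5237 degrees


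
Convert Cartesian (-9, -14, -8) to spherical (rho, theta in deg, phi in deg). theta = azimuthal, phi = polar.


rho = sqrt((-9)^2 + (-14)^2 + (-8)^2) = 18.4662
theta = atan2(-14, -9) = 237.2648 deg
phi = acos(-8/18.4662) = 115.6724 deg

rho = 18.4662, theta = 237.2648 deg, phi = 115.6724 deg


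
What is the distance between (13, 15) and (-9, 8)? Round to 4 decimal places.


d = sqrt((-9-13)^2 + (8-15)^2) = 23.0868

23.0868


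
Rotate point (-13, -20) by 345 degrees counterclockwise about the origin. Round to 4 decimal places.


x' = -13*cos(345) - -20*sin(345) = -17.7334
y' = -13*sin(345) + -20*cos(345) = -15.9539

(-17.7334, -15.9539)


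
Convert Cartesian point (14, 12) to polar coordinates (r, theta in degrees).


r = sqrt(14^2 + 12^2) = 18.4391
theta = atan2(12, 14) = 40.6013 degrees

r = 18.4391, theta = 40.6013 degrees


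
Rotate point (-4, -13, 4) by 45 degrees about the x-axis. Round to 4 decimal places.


x' = -4
y' = -13*cos(45) - 4*sin(45) = -12.0208
z' = -13*sin(45) + 4*cos(45) = -6.364

(-4, -12.0208, -6.364)


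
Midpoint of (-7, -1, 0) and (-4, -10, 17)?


Midpoint = ((-7+-4)/2, (-1+-10)/2, (0+17)/2) = (-5.5, -5.5, 8.5)

(-5.5, -5.5, 8.5)


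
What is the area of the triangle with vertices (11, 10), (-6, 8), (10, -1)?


Area = |x1(y2-y3) + x2(y3-y1) + x3(y1-y2)| / 2
= |11*(8--1) + -6*(-1-10) + 10*(10-8)| / 2
= 92.5

92.5


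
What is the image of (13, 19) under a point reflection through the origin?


Reflection through origin: (x, y) -> (-x, -y)
(13, 19) -> (-13, -19)

(-13, -19)


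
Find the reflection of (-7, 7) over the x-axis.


Reflection across x-axis: (x, y) -> (x, -y)
(-7, 7) -> (-7, -7)

(-7, -7)


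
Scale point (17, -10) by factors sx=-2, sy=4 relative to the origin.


Scaling: (x*sx, y*sy) = (17*-2, -10*4) = (-34, -40)

(-34, -40)


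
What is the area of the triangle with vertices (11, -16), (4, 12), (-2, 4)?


Area = |x1(y2-y3) + x2(y3-y1) + x3(y1-y2)| / 2
= |11*(12-4) + 4*(4--16) + -2*(-16-12)| / 2
= 112

112


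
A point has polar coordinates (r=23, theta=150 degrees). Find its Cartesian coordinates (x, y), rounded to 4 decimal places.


x = 23 * cos(150) = -19.9186
y = 23 * sin(150) = 11.5

(-19.9186, 11.5)


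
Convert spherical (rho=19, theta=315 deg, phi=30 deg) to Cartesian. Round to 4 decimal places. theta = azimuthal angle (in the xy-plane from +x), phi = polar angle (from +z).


x = 19 * sin(30) * cos(315) = 6.7175
y = 19 * sin(30) * sin(315) = -6.7175
z = 19 * cos(30) = 16.4545

(6.7175, -6.7175, 16.4545)


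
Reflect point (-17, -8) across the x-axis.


Reflection across x-axis: (x, y) -> (x, -y)
(-17, -8) -> (-17, 8)

(-17, 8)


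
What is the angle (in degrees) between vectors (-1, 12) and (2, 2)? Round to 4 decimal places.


dot = -1*2 + 12*2 = 22
|u| = 12.0416, |v| = 2.8284
cos(angle) = 0.6459
angle = 49.7636 degrees

49.7636 degrees


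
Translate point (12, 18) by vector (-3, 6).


Translation: (x+dx, y+dy) = (12+-3, 18+6) = (9, 24)

(9, 24)


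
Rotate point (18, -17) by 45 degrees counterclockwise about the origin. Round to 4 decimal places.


x' = 18*cos(45) - -17*sin(45) = 24.7487
y' = 18*sin(45) + -17*cos(45) = 0.7071

(24.7487, 0.7071)


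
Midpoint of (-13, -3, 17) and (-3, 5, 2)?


Midpoint = ((-13+-3)/2, (-3+5)/2, (17+2)/2) = (-8, 1, 9.5)

(-8, 1, 9.5)


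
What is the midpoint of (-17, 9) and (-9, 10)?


Midpoint = ((-17+-9)/2, (9+10)/2) = (-13, 9.5)

(-13, 9.5)


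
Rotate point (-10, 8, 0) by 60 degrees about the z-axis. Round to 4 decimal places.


x' = -10*cos(60) - 8*sin(60) = -11.9282
y' = -10*sin(60) + 8*cos(60) = -4.6603
z' = 0

(-11.9282, -4.6603, 0)


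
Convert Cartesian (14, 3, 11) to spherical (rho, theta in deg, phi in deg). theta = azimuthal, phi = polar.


rho = sqrt(14^2 + 3^2 + 11^2) = 18.0555
theta = atan2(3, 14) = 12.0948 deg
phi = acos(11/18.0555) = 52.4659 deg

rho = 18.0555, theta = 12.0948 deg, phi = 52.4659 deg


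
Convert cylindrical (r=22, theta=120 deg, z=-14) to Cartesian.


x = 22 * cos(120) = -11
y = 22 * sin(120) = 19.0526
z = -14

(-11, 19.0526, -14)


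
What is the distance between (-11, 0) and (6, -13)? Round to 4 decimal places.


d = sqrt((6--11)^2 + (-13-0)^2) = 21.4009

21.4009


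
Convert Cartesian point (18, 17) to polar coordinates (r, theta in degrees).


r = sqrt(18^2 + 17^2) = 24.7588
theta = atan2(17, 18) = 43.3634 degrees

r = 24.7588, theta = 43.3634 degrees


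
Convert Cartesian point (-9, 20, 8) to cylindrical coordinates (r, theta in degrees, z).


r = sqrt((-9)^2 + 20^2) = 21.9317
theta = atan2(20, -9) = 114.2277 deg
z = 8

r = 21.9317, theta = 114.2277 deg, z = 8


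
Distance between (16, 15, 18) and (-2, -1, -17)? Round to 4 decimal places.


d = sqrt((-2-16)^2 + (-1-15)^2 + (-17-18)^2) = 42.4853

42.4853


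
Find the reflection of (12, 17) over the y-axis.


Reflection across y-axis: (x, y) -> (-x, y)
(12, 17) -> (-12, 17)

(-12, 17)


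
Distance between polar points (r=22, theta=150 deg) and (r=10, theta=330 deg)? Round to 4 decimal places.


d = sqrt(r1^2 + r2^2 - 2*r1*r2*cos(t2-t1))
d = sqrt(22^2 + 10^2 - 2*22*10*cos(330-150)) = 32

32


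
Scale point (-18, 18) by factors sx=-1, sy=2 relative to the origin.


Scaling: (x*sx, y*sy) = (-18*-1, 18*2) = (18, 36)

(18, 36)


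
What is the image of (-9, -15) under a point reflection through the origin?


Reflection through origin: (x, y) -> (-x, -y)
(-9, -15) -> (9, 15)

(9, 15)


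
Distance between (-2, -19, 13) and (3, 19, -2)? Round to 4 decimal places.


d = sqrt((3--2)^2 + (19--19)^2 + (-2-13)^2) = 41.1582

41.1582


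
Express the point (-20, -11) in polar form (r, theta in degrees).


r = sqrt((-20)^2 + (-11)^2) = 22.8254
theta = atan2(-11, -20) = 208.8108 degrees

r = 22.8254, theta = 208.8108 degrees


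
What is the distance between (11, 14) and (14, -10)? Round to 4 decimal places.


d = sqrt((14-11)^2 + (-10-14)^2) = 24.1868

24.1868


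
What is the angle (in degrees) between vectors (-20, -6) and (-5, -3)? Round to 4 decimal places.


dot = -20*-5 + -6*-3 = 118
|u| = 20.8806, |v| = 5.831
cos(angle) = 0.9692
angle = 14.2645 degrees

14.2645 degrees


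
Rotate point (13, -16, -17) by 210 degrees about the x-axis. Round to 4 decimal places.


x' = 13
y' = -16*cos(210) - -17*sin(210) = 5.3564
z' = -16*sin(210) + -17*cos(210) = 22.7224

(13, 5.3564, 22.7224)
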